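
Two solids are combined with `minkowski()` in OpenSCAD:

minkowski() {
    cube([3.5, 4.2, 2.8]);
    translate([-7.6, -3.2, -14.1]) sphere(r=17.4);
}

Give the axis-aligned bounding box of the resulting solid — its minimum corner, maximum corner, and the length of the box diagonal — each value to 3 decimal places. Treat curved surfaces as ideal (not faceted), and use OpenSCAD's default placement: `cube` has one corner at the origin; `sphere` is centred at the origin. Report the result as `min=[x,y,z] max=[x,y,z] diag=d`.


A = translate([-7.6, -3.2, -14.1]) sphere(r=17.4) → bbox [-25,-20.6,-31.5] .. [9.8,14.2,3.3]
B = cube([3.5, 4.2, 2.8]) → bbox [0,0,0] .. [3.5,4.2,2.8]
lo = A.lo+B.lo = [-25+0, -20.6+0, -31.5+0] = [-25.000,-20.600,-31.500]
hi = A.hi+B.hi = [9.8+3.5, 14.2+4.2, 3.3+2.8] = [13.300,18.400,6.100]
diag = √(38.3²+39²+37.6²) = √4401.65 = 66.345

min=[-25.000,-20.600,-31.500] max=[13.300,18.400,6.100] diag=66.345


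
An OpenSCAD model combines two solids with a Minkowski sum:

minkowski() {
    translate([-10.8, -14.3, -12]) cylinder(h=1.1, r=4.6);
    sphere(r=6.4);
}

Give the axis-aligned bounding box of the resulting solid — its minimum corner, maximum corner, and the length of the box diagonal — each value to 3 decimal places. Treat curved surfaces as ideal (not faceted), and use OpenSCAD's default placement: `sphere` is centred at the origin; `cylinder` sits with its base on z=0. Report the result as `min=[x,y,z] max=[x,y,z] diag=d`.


A = translate([-10.8, -14.3, -12]) cylinder(h=1.1, r=4.6) → bbox [-15.4,-18.9,-12] .. [-6.2,-9.7,-10.9]
B = sphere(r=6.4) → bbox [-6.4,-6.4,-6.4] .. [6.4,6.4,6.4]
lo = A.lo+B.lo = [-15.4-6.4, -18.9-6.4, -12-6.4] = [-21.800,-25.300,-18.400]
hi = A.hi+B.hi = [-6.2+6.4, -9.7+6.4, -10.9+6.4] = [0.200,-3.300,-4.500]
diag = √(22²+22²+13.9²) = √1161.21 = 34.077

min=[-21.800,-25.300,-18.400] max=[0.200,-3.300,-4.500] diag=34.077


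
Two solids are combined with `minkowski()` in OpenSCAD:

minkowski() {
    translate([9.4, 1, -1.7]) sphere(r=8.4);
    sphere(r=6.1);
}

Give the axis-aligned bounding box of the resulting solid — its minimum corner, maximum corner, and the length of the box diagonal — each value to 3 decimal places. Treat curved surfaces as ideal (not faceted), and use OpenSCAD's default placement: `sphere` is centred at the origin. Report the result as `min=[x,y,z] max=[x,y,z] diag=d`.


A = translate([9.4, 1, -1.7]) sphere(r=8.4) → bbox [1,-7.4,-10.1] .. [17.8,9.4,6.7]
B = sphere(r=6.1) → bbox [-6.1,-6.1,-6.1] .. [6.1,6.1,6.1]
lo = A.lo+B.lo = [1-6.1, -7.4-6.1, -10.1-6.1] = [-5.100,-13.500,-16.200]
hi = A.hi+B.hi = [17.8+6.1, 9.4+6.1, 6.7+6.1] = [23.900,15.500,12.800]
diag = √(29²+29²+29²) = √2523 = 50.229

min=[-5.100,-13.500,-16.200] max=[23.900,15.500,12.800] diag=50.229


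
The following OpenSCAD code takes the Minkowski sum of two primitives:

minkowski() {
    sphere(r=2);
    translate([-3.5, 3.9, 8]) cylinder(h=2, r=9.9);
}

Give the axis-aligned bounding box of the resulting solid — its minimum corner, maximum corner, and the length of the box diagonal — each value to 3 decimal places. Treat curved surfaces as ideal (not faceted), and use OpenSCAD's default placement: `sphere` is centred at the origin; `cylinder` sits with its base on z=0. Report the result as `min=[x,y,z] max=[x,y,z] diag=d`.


min=[-15.400,-8.000,6.000] max=[8.400,15.800,12.000] diag=34.189

A = translate([-3.5, 3.9, 8]) cylinder(h=2, r=9.9) → bbox [-13.4,-6,8] .. [6.4,13.8,10]
B = sphere(r=2) → bbox [-2,-2,-2] .. [2,2,2]
lo = A.lo+B.lo = [-13.4-2, -6-2, 8-2] = [-15.400,-8.000,6.000]
hi = A.hi+B.hi = [6.4+2, 13.8+2, 10+2] = [8.400,15.800,12.000]
diag = √(23.8²+23.8²+6²) = √1168.88 = 34.189


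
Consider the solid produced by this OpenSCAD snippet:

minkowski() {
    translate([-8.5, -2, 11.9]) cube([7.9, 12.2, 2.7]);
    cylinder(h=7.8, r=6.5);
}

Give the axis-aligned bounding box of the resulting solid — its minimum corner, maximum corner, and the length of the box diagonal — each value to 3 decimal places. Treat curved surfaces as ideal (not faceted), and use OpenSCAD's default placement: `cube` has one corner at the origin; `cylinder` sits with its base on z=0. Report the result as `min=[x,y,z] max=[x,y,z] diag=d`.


A = translate([-8.5, -2, 11.9]) cube([7.9, 12.2, 2.7]) → bbox [-8.5,-2,11.9] .. [-0.6,10.2,14.6]
B = cylinder(h=7.8, r=6.5) → bbox [-6.5,-6.5,0] .. [6.5,6.5,7.8]
lo = A.lo+B.lo = [-8.5-6.5, -2-6.5, 11.9+0] = [-15.000,-8.500,11.900]
hi = A.hi+B.hi = [-0.6+6.5, 10.2+6.5, 14.6+7.8] = [5.900,16.700,22.400]
diag = √(20.9²+25.2²+10.5²) = √1182.1 = 34.382

min=[-15.000,-8.500,11.900] max=[5.900,16.700,22.400] diag=34.382


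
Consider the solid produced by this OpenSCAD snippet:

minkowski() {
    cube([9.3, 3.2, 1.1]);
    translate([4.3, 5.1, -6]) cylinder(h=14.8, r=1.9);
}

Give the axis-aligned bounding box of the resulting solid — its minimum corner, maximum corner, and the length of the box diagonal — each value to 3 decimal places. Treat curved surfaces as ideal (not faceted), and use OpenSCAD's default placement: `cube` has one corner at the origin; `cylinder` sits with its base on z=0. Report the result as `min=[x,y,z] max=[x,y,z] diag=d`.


A = translate([4.3, 5.1, -6]) cylinder(h=14.8, r=1.9) → bbox [2.4,3.2,-6] .. [6.2,7,8.8]
B = cube([9.3, 3.2, 1.1]) → bbox [0,0,0] .. [9.3,3.2,1.1]
lo = A.lo+B.lo = [2.4+0, 3.2+0, -6+0] = [2.400,3.200,-6.000]
hi = A.hi+B.hi = [6.2+9.3, 7+3.2, 8.8+1.1] = [15.500,10.200,9.900]
diag = √(13.1²+7²+15.9²) = √473.42 = 21.758

min=[2.400,3.200,-6.000] max=[15.500,10.200,9.900] diag=21.758


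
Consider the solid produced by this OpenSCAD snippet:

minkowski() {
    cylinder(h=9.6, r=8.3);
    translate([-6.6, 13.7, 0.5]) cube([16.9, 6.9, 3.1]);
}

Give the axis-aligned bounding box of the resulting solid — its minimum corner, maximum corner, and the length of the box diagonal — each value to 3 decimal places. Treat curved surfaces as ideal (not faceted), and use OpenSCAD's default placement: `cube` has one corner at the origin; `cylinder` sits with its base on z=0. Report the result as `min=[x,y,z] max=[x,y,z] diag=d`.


min=[-14.900,5.400,0.500] max=[18.600,28.900,13.200] diag=42.846

A = translate([-6.6, 13.7, 0.5]) cube([16.9, 6.9, 3.1]) → bbox [-6.6,13.7,0.5] .. [10.3,20.6,3.6]
B = cylinder(h=9.6, r=8.3) → bbox [-8.3,-8.3,0] .. [8.3,8.3,9.6]
lo = A.lo+B.lo = [-6.6-8.3, 13.7-8.3, 0.5+0] = [-14.900,5.400,0.500]
hi = A.hi+B.hi = [10.3+8.3, 20.6+8.3, 3.6+9.6] = [18.600,28.900,13.200]
diag = √(33.5²+23.5²+12.7²) = √1835.79 = 42.846


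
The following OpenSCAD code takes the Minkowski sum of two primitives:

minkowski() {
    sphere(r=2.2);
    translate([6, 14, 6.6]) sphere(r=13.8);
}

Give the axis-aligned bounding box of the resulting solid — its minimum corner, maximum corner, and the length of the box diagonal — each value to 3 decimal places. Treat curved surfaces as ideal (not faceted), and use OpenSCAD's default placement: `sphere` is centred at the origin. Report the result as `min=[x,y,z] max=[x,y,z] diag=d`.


min=[-10.000,-2.000,-9.400] max=[22.000,30.000,22.600] diag=55.426

A = translate([6, 14, 6.6]) sphere(r=13.8) → bbox [-7.8,0.2,-7.2] .. [19.8,27.8,20.4]
B = sphere(r=2.2) → bbox [-2.2,-2.2,-2.2] .. [2.2,2.2,2.2]
lo = A.lo+B.lo = [-7.8-2.2, 0.2-2.2, -7.2-2.2] = [-10.000,-2.000,-9.400]
hi = A.hi+B.hi = [19.8+2.2, 27.8+2.2, 20.4+2.2] = [22.000,30.000,22.600]
diag = √(32²+32²+32²) = √3072 = 55.426


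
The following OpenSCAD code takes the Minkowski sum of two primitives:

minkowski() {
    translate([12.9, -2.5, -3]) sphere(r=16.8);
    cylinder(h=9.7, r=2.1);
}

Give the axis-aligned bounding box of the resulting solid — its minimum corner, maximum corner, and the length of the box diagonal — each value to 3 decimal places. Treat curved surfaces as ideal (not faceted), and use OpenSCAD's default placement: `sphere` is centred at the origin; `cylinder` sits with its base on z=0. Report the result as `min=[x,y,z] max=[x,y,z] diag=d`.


A = translate([12.9, -2.5, -3]) sphere(r=16.8) → bbox [-3.9,-19.3,-19.8] .. [29.7,14.3,13.8]
B = cylinder(h=9.7, r=2.1) → bbox [-2.1,-2.1,0] .. [2.1,2.1,9.7]
lo = A.lo+B.lo = [-3.9-2.1, -19.3-2.1, -19.8+0] = [-6.000,-21.400,-19.800]
hi = A.hi+B.hi = [29.7+2.1, 14.3+2.1, 13.8+9.7] = [31.800,16.400,23.500]
diag = √(37.8²+37.8²+43.3²) = √4732.57 = 68.794

min=[-6.000,-21.400,-19.800] max=[31.800,16.400,23.500] diag=68.794


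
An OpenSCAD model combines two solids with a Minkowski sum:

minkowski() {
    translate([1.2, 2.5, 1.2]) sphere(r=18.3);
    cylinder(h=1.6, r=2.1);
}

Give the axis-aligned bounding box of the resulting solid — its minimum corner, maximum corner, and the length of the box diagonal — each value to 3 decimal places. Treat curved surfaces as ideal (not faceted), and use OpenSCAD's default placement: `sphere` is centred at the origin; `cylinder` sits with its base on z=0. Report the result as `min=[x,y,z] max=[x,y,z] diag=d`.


A = translate([1.2, 2.5, 1.2]) sphere(r=18.3) → bbox [-17.1,-15.8,-17.1] .. [19.5,20.8,19.5]
B = cylinder(h=1.6, r=2.1) → bbox [-2.1,-2.1,0] .. [2.1,2.1,1.6]
lo = A.lo+B.lo = [-17.1-2.1, -15.8-2.1, -17.1+0] = [-19.200,-17.900,-17.100]
hi = A.hi+B.hi = [19.5+2.1, 20.8+2.1, 19.5+1.6] = [21.600,22.900,21.100]
diag = √(40.8²+40.8²+38.2²) = √4788.52 = 69.199

min=[-19.200,-17.900,-17.100] max=[21.600,22.900,21.100] diag=69.199


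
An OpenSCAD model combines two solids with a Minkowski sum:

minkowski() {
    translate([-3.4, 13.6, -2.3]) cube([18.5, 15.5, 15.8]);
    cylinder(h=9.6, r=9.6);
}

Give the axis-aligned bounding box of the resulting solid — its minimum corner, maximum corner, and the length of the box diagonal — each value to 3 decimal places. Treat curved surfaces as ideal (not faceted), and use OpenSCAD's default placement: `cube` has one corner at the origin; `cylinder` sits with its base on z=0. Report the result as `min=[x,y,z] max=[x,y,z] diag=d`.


min=[-13.000,4.000,-2.300] max=[24.700,38.700,23.100] diag=57.189

A = translate([-3.4, 13.6, -2.3]) cube([18.5, 15.5, 15.8]) → bbox [-3.4,13.6,-2.3] .. [15.1,29.1,13.5]
B = cylinder(h=9.6, r=9.6) → bbox [-9.6,-9.6,0] .. [9.6,9.6,9.6]
lo = A.lo+B.lo = [-3.4-9.6, 13.6-9.6, -2.3+0] = [-13.000,4.000,-2.300]
hi = A.hi+B.hi = [15.1+9.6, 29.1+9.6, 13.5+9.6] = [24.700,38.700,23.100]
diag = √(37.7²+34.7²+25.4²) = √3270.54 = 57.189


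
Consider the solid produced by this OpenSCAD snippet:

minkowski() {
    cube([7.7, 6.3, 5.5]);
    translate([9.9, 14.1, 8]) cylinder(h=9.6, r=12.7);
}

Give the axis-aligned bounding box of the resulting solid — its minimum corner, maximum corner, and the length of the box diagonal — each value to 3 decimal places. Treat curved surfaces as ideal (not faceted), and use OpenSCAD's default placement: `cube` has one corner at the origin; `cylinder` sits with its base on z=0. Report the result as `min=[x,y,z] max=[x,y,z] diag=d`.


A = translate([9.9, 14.1, 8]) cylinder(h=9.6, r=12.7) → bbox [-2.8,1.4,8] .. [22.6,26.8,17.6]
B = cube([7.7, 6.3, 5.5]) → bbox [0,0,0] .. [7.7,6.3,5.5]
lo = A.lo+B.lo = [-2.8+0, 1.4+0, 8+0] = [-2.800,1.400,8.000]
hi = A.hi+B.hi = [22.6+7.7, 26.8+6.3, 17.6+5.5] = [30.300,33.100,23.100]
diag = √(33.1²+31.7²+15.1²) = √2328.51 = 48.255

min=[-2.800,1.400,8.000] max=[30.300,33.100,23.100] diag=48.255


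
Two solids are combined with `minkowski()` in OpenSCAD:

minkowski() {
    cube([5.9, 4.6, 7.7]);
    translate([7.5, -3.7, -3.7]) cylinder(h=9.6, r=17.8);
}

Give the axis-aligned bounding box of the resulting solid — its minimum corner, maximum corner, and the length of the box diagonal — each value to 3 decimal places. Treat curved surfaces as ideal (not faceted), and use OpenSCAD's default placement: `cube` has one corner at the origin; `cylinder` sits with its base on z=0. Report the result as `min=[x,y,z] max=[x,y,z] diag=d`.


min=[-10.300,-21.500,-3.700] max=[31.200,18.700,13.600] diag=60.312

A = translate([7.5, -3.7, -3.7]) cylinder(h=9.6, r=17.8) → bbox [-10.3,-21.5,-3.7] .. [25.3,14.1,5.9]
B = cube([5.9, 4.6, 7.7]) → bbox [0,0,0] .. [5.9,4.6,7.7]
lo = A.lo+B.lo = [-10.3+0, -21.5+0, -3.7+0] = [-10.300,-21.500,-3.700]
hi = A.hi+B.hi = [25.3+5.9, 14.1+4.6, 5.9+7.7] = [31.200,18.700,13.600]
diag = √(41.5²+40.2²+17.3²) = √3637.58 = 60.312


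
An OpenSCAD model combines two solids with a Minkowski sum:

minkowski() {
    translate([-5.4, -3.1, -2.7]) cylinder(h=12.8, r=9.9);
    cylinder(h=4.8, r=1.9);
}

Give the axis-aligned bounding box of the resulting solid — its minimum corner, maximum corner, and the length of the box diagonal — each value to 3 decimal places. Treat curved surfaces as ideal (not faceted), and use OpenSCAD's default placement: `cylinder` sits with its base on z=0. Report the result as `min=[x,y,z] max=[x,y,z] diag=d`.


A = translate([-5.4, -3.1, -2.7]) cylinder(h=12.8, r=9.9) → bbox [-15.3,-13,-2.7] .. [4.5,6.8,10.1]
B = cylinder(h=4.8, r=1.9) → bbox [-1.9,-1.9,0] .. [1.9,1.9,4.8]
lo = A.lo+B.lo = [-15.3-1.9, -13-1.9, -2.7+0] = [-17.200,-14.900,-2.700]
hi = A.hi+B.hi = [4.5+1.9, 6.8+1.9, 10.1+4.8] = [6.400,8.700,14.900]
diag = √(23.6²+23.6²+17.6²) = √1423.68 = 37.732

min=[-17.200,-14.900,-2.700] max=[6.400,8.700,14.900] diag=37.732


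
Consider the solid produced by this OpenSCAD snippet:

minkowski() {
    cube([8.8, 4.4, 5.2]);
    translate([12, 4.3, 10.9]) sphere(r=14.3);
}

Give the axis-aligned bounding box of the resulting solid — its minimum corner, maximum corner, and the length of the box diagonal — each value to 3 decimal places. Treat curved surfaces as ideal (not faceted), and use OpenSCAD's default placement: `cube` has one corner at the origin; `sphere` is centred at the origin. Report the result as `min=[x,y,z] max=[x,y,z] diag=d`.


A = translate([12, 4.3, 10.9]) sphere(r=14.3) → bbox [-2.3,-10,-3.4] .. [26.3,18.6,25.2]
B = cube([8.8, 4.4, 5.2]) → bbox [0,0,0] .. [8.8,4.4,5.2]
lo = A.lo+B.lo = [-2.3+0, -10+0, -3.4+0] = [-2.300,-10.000,-3.400]
hi = A.hi+B.hi = [26.3+8.8, 18.6+4.4, 25.2+5.2] = [35.100,23.000,30.400]
diag = √(37.4²+33²+33.8²) = √3630.2 = 60.251

min=[-2.300,-10.000,-3.400] max=[35.100,23.000,30.400] diag=60.251


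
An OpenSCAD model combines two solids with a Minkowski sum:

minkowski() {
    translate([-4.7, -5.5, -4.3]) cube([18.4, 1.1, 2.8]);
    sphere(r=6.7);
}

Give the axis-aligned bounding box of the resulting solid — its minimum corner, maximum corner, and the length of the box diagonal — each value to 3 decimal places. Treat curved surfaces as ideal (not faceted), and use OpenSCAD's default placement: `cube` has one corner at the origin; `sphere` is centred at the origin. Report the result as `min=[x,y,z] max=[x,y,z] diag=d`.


min=[-11.400,-12.200,-11.000] max=[20.400,2.300,5.200] diag=38.522

A = translate([-4.7, -5.5, -4.3]) cube([18.4, 1.1, 2.8]) → bbox [-4.7,-5.5,-4.3] .. [13.7,-4.4,-1.5]
B = sphere(r=6.7) → bbox [-6.7,-6.7,-6.7] .. [6.7,6.7,6.7]
lo = A.lo+B.lo = [-4.7-6.7, -5.5-6.7, -4.3-6.7] = [-11.400,-12.200,-11.000]
hi = A.hi+B.hi = [13.7+6.7, -4.4+6.7, -1.5+6.7] = [20.400,2.300,5.200]
diag = √(31.8²+14.5²+16.2²) = √1483.93 = 38.522


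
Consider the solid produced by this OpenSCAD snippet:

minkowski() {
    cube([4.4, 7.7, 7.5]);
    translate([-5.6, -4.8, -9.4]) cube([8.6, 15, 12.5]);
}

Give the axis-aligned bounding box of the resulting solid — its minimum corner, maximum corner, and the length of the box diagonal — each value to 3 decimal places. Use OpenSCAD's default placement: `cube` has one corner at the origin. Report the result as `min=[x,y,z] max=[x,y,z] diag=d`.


A = translate([-5.6, -4.8, -9.4]) cube([8.6, 15, 12.5]) → bbox [-5.6,-4.8,-9.4] .. [3,10.2,3.1]
B = cube([4.4, 7.7, 7.5]) → bbox [0,0,0] .. [4.4,7.7,7.5]
lo = A.lo+B.lo = [-5.6+0, -4.8+0, -9.4+0] = [-5.600,-4.800,-9.400]
hi = A.hi+B.hi = [3+4.4, 10.2+7.7, 3.1+7.5] = [7.400,17.900,10.600]
diag = √(13²+22.7²+20²) = √1084.29 = 32.929

min=[-5.600,-4.800,-9.400] max=[7.400,17.900,10.600] diag=32.929


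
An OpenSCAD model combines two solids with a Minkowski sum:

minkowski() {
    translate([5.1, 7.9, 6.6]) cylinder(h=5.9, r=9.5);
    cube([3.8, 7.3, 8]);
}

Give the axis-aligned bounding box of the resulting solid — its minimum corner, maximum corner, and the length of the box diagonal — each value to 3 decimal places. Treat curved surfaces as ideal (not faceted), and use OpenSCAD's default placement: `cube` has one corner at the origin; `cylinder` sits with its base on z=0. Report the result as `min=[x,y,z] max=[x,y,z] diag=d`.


A = translate([5.1, 7.9, 6.6]) cylinder(h=5.9, r=9.5) → bbox [-4.4,-1.6,6.6] .. [14.6,17.4,12.5]
B = cube([3.8, 7.3, 8]) → bbox [0,0,0] .. [3.8,7.3,8]
lo = A.lo+B.lo = [-4.4+0, -1.6+0, 6.6+0] = [-4.400,-1.600,6.600]
hi = A.hi+B.hi = [14.6+3.8, 17.4+7.3, 12.5+8] = [18.400,24.700,20.500]
diag = √(22.8²+26.3²+13.9²) = √1404.74 = 37.480

min=[-4.400,-1.600,6.600] max=[18.400,24.700,20.500] diag=37.480


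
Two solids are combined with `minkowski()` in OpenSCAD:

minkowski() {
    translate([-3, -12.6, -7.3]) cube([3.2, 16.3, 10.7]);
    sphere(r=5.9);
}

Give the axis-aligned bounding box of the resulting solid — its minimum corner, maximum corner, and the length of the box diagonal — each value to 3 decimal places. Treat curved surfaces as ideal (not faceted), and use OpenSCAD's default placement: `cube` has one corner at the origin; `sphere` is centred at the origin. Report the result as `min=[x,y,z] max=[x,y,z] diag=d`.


A = translate([-3, -12.6, -7.3]) cube([3.2, 16.3, 10.7]) → bbox [-3,-12.6,-7.3] .. [0.2,3.7,3.4]
B = sphere(r=5.9) → bbox [-5.9,-5.9,-5.9] .. [5.9,5.9,5.9]
lo = A.lo+B.lo = [-3-5.9, -12.6-5.9, -7.3-5.9] = [-8.900,-18.500,-13.200]
hi = A.hi+B.hi = [0.2+5.9, 3.7+5.9, 3.4+5.9] = [6.100,9.600,9.300]
diag = √(15²+28.1²+22.5²) = √1520.86 = 38.998

min=[-8.900,-18.500,-13.200] max=[6.100,9.600,9.300] diag=38.998


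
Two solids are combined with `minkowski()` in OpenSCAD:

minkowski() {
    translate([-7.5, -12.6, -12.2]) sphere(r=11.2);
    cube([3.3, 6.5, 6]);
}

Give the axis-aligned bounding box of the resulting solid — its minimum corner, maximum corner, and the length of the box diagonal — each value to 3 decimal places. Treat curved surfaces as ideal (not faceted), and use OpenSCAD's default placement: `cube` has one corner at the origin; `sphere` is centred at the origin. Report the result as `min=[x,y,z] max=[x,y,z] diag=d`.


min=[-18.700,-23.800,-23.400] max=[7.000,5.100,5.000] diag=47.982

A = translate([-7.5, -12.6, -12.2]) sphere(r=11.2) → bbox [-18.7,-23.8,-23.4] .. [3.7,-1.4,-1]
B = cube([3.3, 6.5, 6]) → bbox [0,0,0] .. [3.3,6.5,6]
lo = A.lo+B.lo = [-18.7+0, -23.8+0, -23.4+0] = [-18.700,-23.800,-23.400]
hi = A.hi+B.hi = [3.7+3.3, -1.4+6.5, -1+6] = [7.000,5.100,5.000]
diag = √(25.7²+28.9²+28.4²) = √2302.26 = 47.982


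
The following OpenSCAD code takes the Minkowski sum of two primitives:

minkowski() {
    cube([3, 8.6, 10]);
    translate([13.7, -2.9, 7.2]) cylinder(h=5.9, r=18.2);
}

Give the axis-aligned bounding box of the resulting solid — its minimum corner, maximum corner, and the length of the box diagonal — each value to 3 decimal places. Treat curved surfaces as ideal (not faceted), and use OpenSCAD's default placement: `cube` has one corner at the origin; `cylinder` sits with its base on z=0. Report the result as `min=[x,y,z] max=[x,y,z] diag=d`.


min=[-4.500,-21.100,7.200] max=[34.900,23.900,23.100] diag=61.888

A = translate([13.7, -2.9, 7.2]) cylinder(h=5.9, r=18.2) → bbox [-4.5,-21.1,7.2] .. [31.9,15.3,13.1]
B = cube([3, 8.6, 10]) → bbox [0,0,0] .. [3,8.6,10]
lo = A.lo+B.lo = [-4.5+0, -21.1+0, 7.2+0] = [-4.500,-21.100,7.200]
hi = A.hi+B.hi = [31.9+3, 15.3+8.6, 13.1+10] = [34.900,23.900,23.100]
diag = √(39.4²+45²+15.9²) = √3830.17 = 61.888


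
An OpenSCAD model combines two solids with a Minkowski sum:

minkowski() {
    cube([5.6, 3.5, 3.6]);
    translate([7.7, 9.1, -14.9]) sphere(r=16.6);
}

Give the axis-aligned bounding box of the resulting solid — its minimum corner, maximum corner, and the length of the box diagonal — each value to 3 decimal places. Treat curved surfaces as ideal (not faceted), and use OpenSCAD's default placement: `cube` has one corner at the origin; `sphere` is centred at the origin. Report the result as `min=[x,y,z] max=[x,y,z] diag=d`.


A = translate([7.7, 9.1, -14.9]) sphere(r=16.6) → bbox [-8.9,-7.5,-31.5] .. [24.3,25.7,1.7]
B = cube([5.6, 3.5, 3.6]) → bbox [0,0,0] .. [5.6,3.5,3.6]
lo = A.lo+B.lo = [-8.9+0, -7.5+0, -31.5+0] = [-8.900,-7.500,-31.500]
hi = A.hi+B.hi = [24.3+5.6, 25.7+3.5, 1.7+3.6] = [29.900,29.200,5.300]
diag = √(38.8²+36.7²+36.8²) = √4206.57 = 64.858

min=[-8.900,-7.500,-31.500] max=[29.900,29.200,5.300] diag=64.858


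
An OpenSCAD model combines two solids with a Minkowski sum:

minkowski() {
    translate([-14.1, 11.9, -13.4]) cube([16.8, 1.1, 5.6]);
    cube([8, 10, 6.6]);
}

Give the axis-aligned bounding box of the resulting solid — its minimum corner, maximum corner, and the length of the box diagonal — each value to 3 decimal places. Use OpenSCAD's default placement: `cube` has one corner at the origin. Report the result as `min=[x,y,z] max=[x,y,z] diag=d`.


A = translate([-14.1, 11.9, -13.4]) cube([16.8, 1.1, 5.6]) → bbox [-14.1,11.9,-13.4] .. [2.7,13,-7.8]
B = cube([8, 10, 6.6]) → bbox [0,0,0] .. [8,10,6.6]
lo = A.lo+B.lo = [-14.1+0, 11.9+0, -13.4+0] = [-14.100,11.900,-13.400]
hi = A.hi+B.hi = [2.7+8, 13+10, -7.8+6.6] = [10.700,23.000,-1.200]
diag = √(24.8²+11.1²+12.2²) = √887.09 = 29.784

min=[-14.100,11.900,-13.400] max=[10.700,23.000,-1.200] diag=29.784


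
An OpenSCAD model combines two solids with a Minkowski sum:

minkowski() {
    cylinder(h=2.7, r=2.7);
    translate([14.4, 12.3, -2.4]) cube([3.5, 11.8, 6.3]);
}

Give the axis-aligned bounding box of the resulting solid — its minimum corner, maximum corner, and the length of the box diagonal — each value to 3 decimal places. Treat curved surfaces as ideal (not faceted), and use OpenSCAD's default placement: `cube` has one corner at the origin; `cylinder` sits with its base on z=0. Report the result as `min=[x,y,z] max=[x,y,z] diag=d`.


A = translate([14.4, 12.3, -2.4]) cube([3.5, 11.8, 6.3]) → bbox [14.4,12.3,-2.4] .. [17.9,24.1,3.9]
B = cylinder(h=2.7, r=2.7) → bbox [-2.7,-2.7,0] .. [2.7,2.7,2.7]
lo = A.lo+B.lo = [14.4-2.7, 12.3-2.7, -2.4+0] = [11.700,9.600,-2.400]
hi = A.hi+B.hi = [17.9+2.7, 24.1+2.7, 3.9+2.7] = [20.600,26.800,6.600]
diag = √(8.9²+17.2²+9²) = √456.05 = 21.355

min=[11.700,9.600,-2.400] max=[20.600,26.800,6.600] diag=21.355


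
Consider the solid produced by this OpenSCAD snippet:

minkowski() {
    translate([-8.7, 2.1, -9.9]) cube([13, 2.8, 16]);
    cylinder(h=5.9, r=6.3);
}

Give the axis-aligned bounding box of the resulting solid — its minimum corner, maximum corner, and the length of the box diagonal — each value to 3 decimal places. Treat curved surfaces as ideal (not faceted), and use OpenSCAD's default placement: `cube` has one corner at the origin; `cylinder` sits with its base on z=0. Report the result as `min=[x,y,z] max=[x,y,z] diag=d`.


A = translate([-8.7, 2.1, -9.9]) cube([13, 2.8, 16]) → bbox [-8.7,2.1,-9.9] .. [4.3,4.9,6.1]
B = cylinder(h=5.9, r=6.3) → bbox [-6.3,-6.3,0] .. [6.3,6.3,5.9]
lo = A.lo+B.lo = [-8.7-6.3, 2.1-6.3, -9.9+0] = [-15.000,-4.200,-9.900]
hi = A.hi+B.hi = [4.3+6.3, 4.9+6.3, 6.1+5.9] = [10.600,11.200,12.000]
diag = √(25.6²+15.4²+21.9²) = √1372.13 = 37.042

min=[-15.000,-4.200,-9.900] max=[10.600,11.200,12.000] diag=37.042


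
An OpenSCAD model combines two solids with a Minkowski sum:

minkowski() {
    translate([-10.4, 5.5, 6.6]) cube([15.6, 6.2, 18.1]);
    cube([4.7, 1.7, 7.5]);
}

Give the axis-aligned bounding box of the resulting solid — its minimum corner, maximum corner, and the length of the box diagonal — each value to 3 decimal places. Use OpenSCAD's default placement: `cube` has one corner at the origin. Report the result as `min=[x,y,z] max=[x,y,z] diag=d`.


min=[-10.400,5.500,6.600] max=[9.900,13.400,32.200] diag=33.613

A = translate([-10.4, 5.5, 6.6]) cube([15.6, 6.2, 18.1]) → bbox [-10.4,5.5,6.6] .. [5.2,11.7,24.7]
B = cube([4.7, 1.7, 7.5]) → bbox [0,0,0] .. [4.7,1.7,7.5]
lo = A.lo+B.lo = [-10.4+0, 5.5+0, 6.6+0] = [-10.400,5.500,6.600]
hi = A.hi+B.hi = [5.2+4.7, 11.7+1.7, 24.7+7.5] = [9.900,13.400,32.200]
diag = √(20.3²+7.9²+25.6²) = √1129.86 = 33.613


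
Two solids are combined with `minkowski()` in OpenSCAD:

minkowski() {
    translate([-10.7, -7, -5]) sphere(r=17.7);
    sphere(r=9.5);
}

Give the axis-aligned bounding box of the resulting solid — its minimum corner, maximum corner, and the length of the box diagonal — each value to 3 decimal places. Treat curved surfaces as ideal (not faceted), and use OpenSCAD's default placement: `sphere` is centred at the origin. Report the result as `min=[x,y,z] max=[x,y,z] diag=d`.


min=[-37.900,-34.200,-32.200] max=[16.500,20.200,22.200] diag=94.224

A = translate([-10.7, -7, -5]) sphere(r=17.7) → bbox [-28.4,-24.7,-22.7] .. [7,10.7,12.7]
B = sphere(r=9.5) → bbox [-9.5,-9.5,-9.5] .. [9.5,9.5,9.5]
lo = A.lo+B.lo = [-28.4-9.5, -24.7-9.5, -22.7-9.5] = [-37.900,-34.200,-32.200]
hi = A.hi+B.hi = [7+9.5, 10.7+9.5, 12.7+9.5] = [16.500,20.200,22.200]
diag = √(54.4²+54.4²+54.4²) = √8878.08 = 94.224


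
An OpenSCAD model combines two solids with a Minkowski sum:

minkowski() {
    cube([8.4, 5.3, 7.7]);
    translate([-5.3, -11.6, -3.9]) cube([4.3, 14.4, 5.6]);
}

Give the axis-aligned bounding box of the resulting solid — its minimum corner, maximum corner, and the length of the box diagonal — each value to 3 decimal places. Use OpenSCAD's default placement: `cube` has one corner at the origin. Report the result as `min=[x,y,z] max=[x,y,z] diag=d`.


min=[-5.300,-11.600,-3.900] max=[7.400,8.100,9.400] diag=26.949

A = translate([-5.3, -11.6, -3.9]) cube([4.3, 14.4, 5.6]) → bbox [-5.3,-11.6,-3.9] .. [-1,2.8,1.7]
B = cube([8.4, 5.3, 7.7]) → bbox [0,0,0] .. [8.4,5.3,7.7]
lo = A.lo+B.lo = [-5.3+0, -11.6+0, -3.9+0] = [-5.300,-11.600,-3.900]
hi = A.hi+B.hi = [-1+8.4, 2.8+5.3, 1.7+7.7] = [7.400,8.100,9.400]
diag = √(12.7²+19.7²+13.3²) = √726.27 = 26.949


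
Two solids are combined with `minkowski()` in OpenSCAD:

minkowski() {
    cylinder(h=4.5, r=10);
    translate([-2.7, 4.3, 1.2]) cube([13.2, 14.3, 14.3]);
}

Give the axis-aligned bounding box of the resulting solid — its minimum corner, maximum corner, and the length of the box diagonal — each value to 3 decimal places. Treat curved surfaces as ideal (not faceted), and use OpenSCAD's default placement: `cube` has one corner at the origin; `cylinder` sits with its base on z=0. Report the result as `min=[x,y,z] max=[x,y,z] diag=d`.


A = translate([-2.7, 4.3, 1.2]) cube([13.2, 14.3, 14.3]) → bbox [-2.7,4.3,1.2] .. [10.5,18.6,15.5]
B = cylinder(h=4.5, r=10) → bbox [-10,-10,0] .. [10,10,4.5]
lo = A.lo+B.lo = [-2.7-10, 4.3-10, 1.2+0] = [-12.700,-5.700,1.200]
hi = A.hi+B.hi = [10.5+10, 18.6+10, 15.5+4.5] = [20.500,28.600,20.000]
diag = √(33.2²+34.3²+18.8²) = √2632.17 = 51.305

min=[-12.700,-5.700,1.200] max=[20.500,28.600,20.000] diag=51.305


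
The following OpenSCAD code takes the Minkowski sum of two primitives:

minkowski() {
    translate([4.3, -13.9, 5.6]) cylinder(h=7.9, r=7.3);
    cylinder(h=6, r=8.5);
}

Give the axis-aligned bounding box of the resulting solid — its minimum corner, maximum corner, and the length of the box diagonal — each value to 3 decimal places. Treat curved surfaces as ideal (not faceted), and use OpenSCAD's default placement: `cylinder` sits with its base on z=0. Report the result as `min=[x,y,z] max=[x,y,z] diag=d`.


A = translate([4.3, -13.9, 5.6]) cylinder(h=7.9, r=7.3) → bbox [-3,-21.2,5.6] .. [11.6,-6.6,13.5]
B = cylinder(h=6, r=8.5) → bbox [-8.5,-8.5,0] .. [8.5,8.5,6]
lo = A.lo+B.lo = [-3-8.5, -21.2-8.5, 5.6+0] = [-11.500,-29.700,5.600]
hi = A.hi+B.hi = [11.6+8.5, -6.6+8.5, 13.5+6] = [20.100,1.900,19.500]
diag = √(31.6²+31.6²+13.9²) = √2190.33 = 46.801

min=[-11.500,-29.700,5.600] max=[20.100,1.900,19.500] diag=46.801


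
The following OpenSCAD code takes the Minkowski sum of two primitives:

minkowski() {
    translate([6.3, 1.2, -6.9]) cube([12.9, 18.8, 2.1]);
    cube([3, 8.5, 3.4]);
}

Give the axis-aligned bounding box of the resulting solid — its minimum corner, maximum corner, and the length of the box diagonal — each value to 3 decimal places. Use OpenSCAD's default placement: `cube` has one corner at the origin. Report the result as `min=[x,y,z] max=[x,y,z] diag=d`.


min=[6.300,1.200,-6.900] max=[22.200,28.500,-1.400] diag=32.068

A = translate([6.3, 1.2, -6.9]) cube([12.9, 18.8, 2.1]) → bbox [6.3,1.2,-6.9] .. [19.2,20,-4.8]
B = cube([3, 8.5, 3.4]) → bbox [0,0,0] .. [3,8.5,3.4]
lo = A.lo+B.lo = [6.3+0, 1.2+0, -6.9+0] = [6.300,1.200,-6.900]
hi = A.hi+B.hi = [19.2+3, 20+8.5, -4.8+3.4] = [22.200,28.500,-1.400]
diag = √(15.9²+27.3²+5.5²) = √1028.35 = 32.068


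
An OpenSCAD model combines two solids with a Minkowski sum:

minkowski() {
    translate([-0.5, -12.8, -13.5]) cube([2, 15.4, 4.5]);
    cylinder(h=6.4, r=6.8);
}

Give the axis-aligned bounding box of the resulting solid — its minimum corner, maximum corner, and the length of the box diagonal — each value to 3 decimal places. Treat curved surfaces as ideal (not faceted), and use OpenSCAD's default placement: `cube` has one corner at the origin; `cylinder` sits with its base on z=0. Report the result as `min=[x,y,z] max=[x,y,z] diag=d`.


A = translate([-0.5, -12.8, -13.5]) cube([2, 15.4, 4.5]) → bbox [-0.5,-12.8,-13.5] .. [1.5,2.6,-9]
B = cylinder(h=6.4, r=6.8) → bbox [-6.8,-6.8,0] .. [6.8,6.8,6.4]
lo = A.lo+B.lo = [-0.5-6.8, -12.8-6.8, -13.5+0] = [-7.300,-19.600,-13.500]
hi = A.hi+B.hi = [1.5+6.8, 2.6+6.8, -9+6.4] = [8.300,9.400,-2.600]
diag = √(15.6²+29²+10.9²) = √1203.17 = 34.687

min=[-7.300,-19.600,-13.500] max=[8.300,9.400,-2.600] diag=34.687


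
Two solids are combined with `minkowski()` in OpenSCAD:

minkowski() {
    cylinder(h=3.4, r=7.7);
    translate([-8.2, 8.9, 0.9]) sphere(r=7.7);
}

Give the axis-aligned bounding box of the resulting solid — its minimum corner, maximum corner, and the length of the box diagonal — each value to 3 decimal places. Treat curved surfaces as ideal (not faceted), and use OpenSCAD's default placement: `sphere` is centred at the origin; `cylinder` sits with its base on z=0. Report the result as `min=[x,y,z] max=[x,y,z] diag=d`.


A = translate([-8.2, 8.9, 0.9]) sphere(r=7.7) → bbox [-15.9,1.2,-6.8] .. [-0.5,16.6,8.6]
B = cylinder(h=3.4, r=7.7) → bbox [-7.7,-7.7,0] .. [7.7,7.7,3.4]
lo = A.lo+B.lo = [-15.9-7.7, 1.2-7.7, -6.8+0] = [-23.600,-6.500,-6.800]
hi = A.hi+B.hi = [-0.5+7.7, 16.6+7.7, 8.6+3.4] = [7.200,24.300,12.000]
diag = √(30.8²+30.8²+18.8²) = √2250.72 = 47.442

min=[-23.600,-6.500,-6.800] max=[7.200,24.300,12.000] diag=47.442


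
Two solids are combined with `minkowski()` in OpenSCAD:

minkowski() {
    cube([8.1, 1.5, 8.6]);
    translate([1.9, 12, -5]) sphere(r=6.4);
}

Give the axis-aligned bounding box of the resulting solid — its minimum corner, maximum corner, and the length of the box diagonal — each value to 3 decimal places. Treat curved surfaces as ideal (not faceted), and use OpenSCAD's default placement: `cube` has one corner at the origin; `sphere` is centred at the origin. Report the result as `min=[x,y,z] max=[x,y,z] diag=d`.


A = translate([1.9, 12, -5]) sphere(r=6.4) → bbox [-4.5,5.6,-11.4] .. [8.3,18.4,1.4]
B = cube([8.1, 1.5, 8.6]) → bbox [0,0,0] .. [8.1,1.5,8.6]
lo = A.lo+B.lo = [-4.5+0, 5.6+0, -11.4+0] = [-4.500,5.600,-11.400]
hi = A.hi+B.hi = [8.3+8.1, 18.4+1.5, 1.4+8.6] = [16.400,19.900,10.000]
diag = √(20.9²+14.3²+21.4²) = √1099.26 = 33.155

min=[-4.500,5.600,-11.400] max=[16.400,19.900,10.000] diag=33.155


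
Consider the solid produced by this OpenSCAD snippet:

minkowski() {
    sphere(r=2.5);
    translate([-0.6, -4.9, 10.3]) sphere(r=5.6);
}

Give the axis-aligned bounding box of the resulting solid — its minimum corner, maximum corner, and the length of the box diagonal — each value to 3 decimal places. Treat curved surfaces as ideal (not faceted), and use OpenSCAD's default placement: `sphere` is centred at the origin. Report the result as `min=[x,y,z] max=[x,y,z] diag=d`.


A = translate([-0.6, -4.9, 10.3]) sphere(r=5.6) → bbox [-6.2,-10.5,4.7] .. [5,0.7,15.9]
B = sphere(r=2.5) → bbox [-2.5,-2.5,-2.5] .. [2.5,2.5,2.5]
lo = A.lo+B.lo = [-6.2-2.5, -10.5-2.5, 4.7-2.5] = [-8.700,-13.000,2.200]
hi = A.hi+B.hi = [5+2.5, 0.7+2.5, 15.9+2.5] = [7.500,3.200,18.400]
diag = √(16.2²+16.2²+16.2²) = √787.32 = 28.059

min=[-8.700,-13.000,2.200] max=[7.500,3.200,18.400] diag=28.059


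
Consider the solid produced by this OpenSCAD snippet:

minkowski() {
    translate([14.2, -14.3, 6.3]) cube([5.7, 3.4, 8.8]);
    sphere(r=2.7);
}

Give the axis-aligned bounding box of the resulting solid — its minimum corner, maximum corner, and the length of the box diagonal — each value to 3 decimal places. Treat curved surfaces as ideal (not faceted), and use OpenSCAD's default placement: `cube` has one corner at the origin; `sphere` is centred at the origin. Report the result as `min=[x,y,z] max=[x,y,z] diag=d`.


A = translate([14.2, -14.3, 6.3]) cube([5.7, 3.4, 8.8]) → bbox [14.2,-14.3,6.3] .. [19.9,-10.9,15.1]
B = sphere(r=2.7) → bbox [-2.7,-2.7,-2.7] .. [2.7,2.7,2.7]
lo = A.lo+B.lo = [14.2-2.7, -14.3-2.7, 6.3-2.7] = [11.500,-17.000,3.600]
hi = A.hi+B.hi = [19.9+2.7, -10.9+2.7, 15.1+2.7] = [22.600,-8.200,17.800]
diag = √(11.1²+8.8²+14.2²) = √402.29 = 20.057

min=[11.500,-17.000,3.600] max=[22.600,-8.200,17.800] diag=20.057


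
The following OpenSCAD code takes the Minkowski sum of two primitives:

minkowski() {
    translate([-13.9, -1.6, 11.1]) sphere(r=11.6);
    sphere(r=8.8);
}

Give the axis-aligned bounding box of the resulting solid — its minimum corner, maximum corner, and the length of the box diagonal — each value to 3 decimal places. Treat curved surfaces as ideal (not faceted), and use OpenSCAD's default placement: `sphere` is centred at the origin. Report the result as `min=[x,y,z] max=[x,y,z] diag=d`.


A = translate([-13.9, -1.6, 11.1]) sphere(r=11.6) → bbox [-25.5,-13.2,-0.5] .. [-2.3,10,22.7]
B = sphere(r=8.8) → bbox [-8.8,-8.8,-8.8] .. [8.8,8.8,8.8]
lo = A.lo+B.lo = [-25.5-8.8, -13.2-8.8, -0.5-8.8] = [-34.300,-22.000,-9.300]
hi = A.hi+B.hi = [-2.3+8.8, 10+8.8, 22.7+8.8] = [6.500,18.800,31.500]
diag = √(40.8²+40.8²+40.8²) = √4993.92 = 70.668

min=[-34.300,-22.000,-9.300] max=[6.500,18.800,31.500] diag=70.668


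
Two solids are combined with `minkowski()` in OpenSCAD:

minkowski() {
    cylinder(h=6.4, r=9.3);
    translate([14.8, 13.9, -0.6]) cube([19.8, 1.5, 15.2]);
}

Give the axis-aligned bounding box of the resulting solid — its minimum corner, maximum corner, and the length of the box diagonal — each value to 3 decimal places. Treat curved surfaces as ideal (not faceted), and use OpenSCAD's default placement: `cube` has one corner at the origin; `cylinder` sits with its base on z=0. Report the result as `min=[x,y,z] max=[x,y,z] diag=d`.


min=[5.500,4.600,-0.600] max=[43.900,24.700,21.000] diag=48.427

A = translate([14.8, 13.9, -0.6]) cube([19.8, 1.5, 15.2]) → bbox [14.8,13.9,-0.6] .. [34.6,15.4,14.6]
B = cylinder(h=6.4, r=9.3) → bbox [-9.3,-9.3,0] .. [9.3,9.3,6.4]
lo = A.lo+B.lo = [14.8-9.3, 13.9-9.3, -0.6+0] = [5.500,4.600,-0.600]
hi = A.hi+B.hi = [34.6+9.3, 15.4+9.3, 14.6+6.4] = [43.900,24.700,21.000]
diag = √(38.4²+20.1²+21.6²) = √2345.13 = 48.427


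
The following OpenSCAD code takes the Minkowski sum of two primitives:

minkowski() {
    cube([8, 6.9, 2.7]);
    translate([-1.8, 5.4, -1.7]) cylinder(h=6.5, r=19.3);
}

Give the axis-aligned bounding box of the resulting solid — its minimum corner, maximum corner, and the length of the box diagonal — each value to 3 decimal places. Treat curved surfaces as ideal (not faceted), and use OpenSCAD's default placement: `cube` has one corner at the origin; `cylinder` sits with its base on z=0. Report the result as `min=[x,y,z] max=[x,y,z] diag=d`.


min=[-21.100,-13.900,-1.700] max=[25.500,31.600,7.500] diag=65.776

A = translate([-1.8, 5.4, -1.7]) cylinder(h=6.5, r=19.3) → bbox [-21.1,-13.9,-1.7] .. [17.5,24.7,4.8]
B = cube([8, 6.9, 2.7]) → bbox [0,0,0] .. [8,6.9,2.7]
lo = A.lo+B.lo = [-21.1+0, -13.9+0, -1.7+0] = [-21.100,-13.900,-1.700]
hi = A.hi+B.hi = [17.5+8, 24.7+6.9, 4.8+2.7] = [25.500,31.600,7.500]
diag = √(46.6²+45.5²+9.2²) = √4326.45 = 65.776


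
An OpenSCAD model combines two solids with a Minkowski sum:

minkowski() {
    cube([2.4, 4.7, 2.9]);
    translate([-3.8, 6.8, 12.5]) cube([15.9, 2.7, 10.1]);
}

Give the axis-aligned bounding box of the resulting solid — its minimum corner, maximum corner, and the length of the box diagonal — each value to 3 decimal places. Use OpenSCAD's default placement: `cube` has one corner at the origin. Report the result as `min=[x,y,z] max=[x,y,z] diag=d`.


min=[-3.800,6.800,12.500] max=[14.500,14.200,25.500] diag=23.636

A = translate([-3.8, 6.8, 12.5]) cube([15.9, 2.7, 10.1]) → bbox [-3.8,6.8,12.5] .. [12.1,9.5,22.6]
B = cube([2.4, 4.7, 2.9]) → bbox [0,0,0] .. [2.4,4.7,2.9]
lo = A.lo+B.lo = [-3.8+0, 6.8+0, 12.5+0] = [-3.800,6.800,12.500]
hi = A.hi+B.hi = [12.1+2.4, 9.5+4.7, 22.6+2.9] = [14.500,14.200,25.500]
diag = √(18.3²+7.4²+13²) = √558.65 = 23.636


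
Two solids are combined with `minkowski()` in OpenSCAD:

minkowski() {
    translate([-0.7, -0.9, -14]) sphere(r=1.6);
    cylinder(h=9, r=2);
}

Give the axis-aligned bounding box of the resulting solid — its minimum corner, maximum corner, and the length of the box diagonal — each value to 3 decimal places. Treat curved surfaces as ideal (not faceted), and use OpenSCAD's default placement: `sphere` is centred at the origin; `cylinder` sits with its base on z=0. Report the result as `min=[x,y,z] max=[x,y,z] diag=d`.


min=[-4.300,-4.500,-15.600] max=[2.900,2.700,-3.400] diag=15.891

A = translate([-0.7, -0.9, -14]) sphere(r=1.6) → bbox [-2.3,-2.5,-15.6] .. [0.9,0.7,-12.4]
B = cylinder(h=9, r=2) → bbox [-2,-2,0] .. [2,2,9]
lo = A.lo+B.lo = [-2.3-2, -2.5-2, -15.6+0] = [-4.300,-4.500,-15.600]
hi = A.hi+B.hi = [0.9+2, 0.7+2, -12.4+9] = [2.900,2.700,-3.400]
diag = √(7.2²+7.2²+12.2²) = √252.52 = 15.891


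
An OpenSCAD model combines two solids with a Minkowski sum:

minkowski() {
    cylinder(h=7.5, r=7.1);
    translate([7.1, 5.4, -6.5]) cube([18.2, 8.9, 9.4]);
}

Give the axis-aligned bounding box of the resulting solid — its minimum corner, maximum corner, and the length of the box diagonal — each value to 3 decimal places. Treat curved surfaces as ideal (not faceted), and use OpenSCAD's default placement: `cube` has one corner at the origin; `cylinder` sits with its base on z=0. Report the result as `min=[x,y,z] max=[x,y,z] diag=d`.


A = translate([7.1, 5.4, -6.5]) cube([18.2, 8.9, 9.4]) → bbox [7.1,5.4,-6.5] .. [25.3,14.3,2.9]
B = cylinder(h=7.5, r=7.1) → bbox [-7.1,-7.1,0] .. [7.1,7.1,7.5]
lo = A.lo+B.lo = [7.1-7.1, 5.4-7.1, -6.5+0] = [0.000,-1.700,-6.500]
hi = A.hi+B.hi = [25.3+7.1, 14.3+7.1, 2.9+7.5] = [32.400,21.400,10.400]
diag = √(32.4²+23.1²+16.9²) = √1868.98 = 43.232

min=[0.000,-1.700,-6.500] max=[32.400,21.400,10.400] diag=43.232


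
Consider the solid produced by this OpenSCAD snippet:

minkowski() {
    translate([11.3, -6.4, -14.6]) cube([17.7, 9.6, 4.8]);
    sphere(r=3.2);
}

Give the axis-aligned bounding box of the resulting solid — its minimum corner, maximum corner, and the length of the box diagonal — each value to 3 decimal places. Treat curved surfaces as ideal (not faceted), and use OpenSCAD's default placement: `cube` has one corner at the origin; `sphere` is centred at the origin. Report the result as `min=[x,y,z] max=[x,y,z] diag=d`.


min=[8.100,-9.600,-17.800] max=[32.200,6.400,-6.600] diag=31.020

A = translate([11.3, -6.4, -14.6]) cube([17.7, 9.6, 4.8]) → bbox [11.3,-6.4,-14.6] .. [29,3.2,-9.8]
B = sphere(r=3.2) → bbox [-3.2,-3.2,-3.2] .. [3.2,3.2,3.2]
lo = A.lo+B.lo = [11.3-3.2, -6.4-3.2, -14.6-3.2] = [8.100,-9.600,-17.800]
hi = A.hi+B.hi = [29+3.2, 3.2+3.2, -9.8+3.2] = [32.200,6.400,-6.600]
diag = √(24.1²+16²+11.2²) = √962.25 = 31.020
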